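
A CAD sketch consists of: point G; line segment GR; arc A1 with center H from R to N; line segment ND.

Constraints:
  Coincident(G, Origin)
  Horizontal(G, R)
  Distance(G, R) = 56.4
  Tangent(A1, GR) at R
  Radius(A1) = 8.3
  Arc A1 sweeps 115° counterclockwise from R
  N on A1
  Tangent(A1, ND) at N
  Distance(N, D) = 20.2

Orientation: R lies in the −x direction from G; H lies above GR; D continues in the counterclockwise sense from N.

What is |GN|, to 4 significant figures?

50.28

Since A1 is tangent to GR there, HR ⟂ GR, so H = R + (0, 8.3) = (-56.40, 8.300). On A1, R sits at bearing -90° from H; a 115° counterclockwise sweep puts N at bearing 25°, so N = H + 8.3·(cos 25°, sin 25°) = (-48.88, 11.81). Then |GN| = |N − G| = 50.28.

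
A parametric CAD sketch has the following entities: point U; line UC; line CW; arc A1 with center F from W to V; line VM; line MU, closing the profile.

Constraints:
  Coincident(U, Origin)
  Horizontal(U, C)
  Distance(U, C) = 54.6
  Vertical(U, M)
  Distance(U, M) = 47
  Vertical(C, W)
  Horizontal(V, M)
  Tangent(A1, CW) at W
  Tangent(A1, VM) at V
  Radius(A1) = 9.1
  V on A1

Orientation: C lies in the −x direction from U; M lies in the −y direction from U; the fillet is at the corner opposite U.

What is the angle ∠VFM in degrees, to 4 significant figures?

78.69°

The virtual corner opposite U is at (-54.60, -47.00). The tangent condition forces FW to be normal to CW and A1 meets VM tangentially, so FV is at right angles to VM, with radius 9.1, so the center F sits 9.1 in from both sides at F = (-45.50, -37.90). That places the tangent points at W = (-54.60, -37.90) on CW and V = (-45.50, -47.00) on VM. Then cos ∠VFM = FV·FM / (|FV||FM|), giving 78.69°.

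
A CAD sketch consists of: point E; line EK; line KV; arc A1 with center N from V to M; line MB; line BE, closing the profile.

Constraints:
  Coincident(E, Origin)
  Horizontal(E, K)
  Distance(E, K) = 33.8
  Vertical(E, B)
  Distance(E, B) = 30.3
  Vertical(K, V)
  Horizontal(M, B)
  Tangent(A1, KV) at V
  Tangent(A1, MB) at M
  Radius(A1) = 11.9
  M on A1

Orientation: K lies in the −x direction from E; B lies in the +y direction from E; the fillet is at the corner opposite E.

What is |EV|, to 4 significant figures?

38.48

E is at the origin; E and K share the same y with |EK| = 33.8 and K on the −x side, so K = (-33.80, 0.000). E and B share the same x with |EB| = 30.3 and B on the +y side, so B = (0.000, 30.30). The virtual corner opposite E is at (-33.80, 30.30). Tangency of A1 to KV means the radius NV is perpendicular to KV and since A1 is tangent to MB there, NM ⟂ MB, with radius 11.9, so the center N sits 11.9 in from both sides at N = (-21.90, 18.40). That places the tangent points at V = (-33.80, 18.40) on KV and M = (-21.90, 30.30) on MB. Then |EV| = |V − E| = 38.48.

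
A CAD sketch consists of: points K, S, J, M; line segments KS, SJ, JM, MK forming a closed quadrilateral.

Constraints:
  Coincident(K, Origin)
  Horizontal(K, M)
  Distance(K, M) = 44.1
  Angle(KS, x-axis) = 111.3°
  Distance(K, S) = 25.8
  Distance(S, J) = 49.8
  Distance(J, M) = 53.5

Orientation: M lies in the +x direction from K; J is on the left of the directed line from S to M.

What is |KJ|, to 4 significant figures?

61.00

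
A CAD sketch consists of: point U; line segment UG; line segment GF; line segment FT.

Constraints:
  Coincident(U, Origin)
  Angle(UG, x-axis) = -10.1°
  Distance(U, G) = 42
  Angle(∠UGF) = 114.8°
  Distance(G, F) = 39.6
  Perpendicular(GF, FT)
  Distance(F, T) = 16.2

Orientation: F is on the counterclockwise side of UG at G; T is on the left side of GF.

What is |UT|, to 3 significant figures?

61.3

∠UGF = 114.8°, so GF runs at -10.1° + (180° − 114.8°) = 55.1° from the x-axis; with |GF| = 39.6, F = G + 39.6·(cos 55.1°, sin 55.1°) = (64.0, 25.1). GF ⟂ FT; with |FT| = 16.2 on the left of GF, T = F + 16.2·(-0.820, 0.572) = (50.7, 34.4). Then |UT| = |T − U| = 61.3.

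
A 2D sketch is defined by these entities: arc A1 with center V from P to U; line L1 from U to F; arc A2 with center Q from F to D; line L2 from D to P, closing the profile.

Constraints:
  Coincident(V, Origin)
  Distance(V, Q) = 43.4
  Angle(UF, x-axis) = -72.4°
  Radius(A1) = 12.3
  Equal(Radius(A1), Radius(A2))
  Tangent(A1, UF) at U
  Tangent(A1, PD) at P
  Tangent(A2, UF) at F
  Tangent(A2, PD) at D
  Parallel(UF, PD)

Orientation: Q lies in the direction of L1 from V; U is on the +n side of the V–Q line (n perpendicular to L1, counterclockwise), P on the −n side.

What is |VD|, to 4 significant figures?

45.11

The slot axis is L1's direction at -72.4°, so u = (cos -72.4°, sin -72.4°) = (0.3024, -0.9532) and n = (−sin -72.4°, cos -72.4°) = (0.9532, 0.3024). V is at the origin and Q lies 43.4 along u from V, so Q = 43.4·u = (13.12, -41.37). Tangency of A1 to both parallel lines with radius 12.3 puts U and P at V ± 12.3·n: U = (11.72, 3.719), P = (-11.72, -3.719). Equal radii place F and D the same way about Q: F = Q + 12.3·n = (24.85, -37.65), D = Q − 12.3·n = (1.399, -45.09). Then |VD| = |D − V| = 45.11.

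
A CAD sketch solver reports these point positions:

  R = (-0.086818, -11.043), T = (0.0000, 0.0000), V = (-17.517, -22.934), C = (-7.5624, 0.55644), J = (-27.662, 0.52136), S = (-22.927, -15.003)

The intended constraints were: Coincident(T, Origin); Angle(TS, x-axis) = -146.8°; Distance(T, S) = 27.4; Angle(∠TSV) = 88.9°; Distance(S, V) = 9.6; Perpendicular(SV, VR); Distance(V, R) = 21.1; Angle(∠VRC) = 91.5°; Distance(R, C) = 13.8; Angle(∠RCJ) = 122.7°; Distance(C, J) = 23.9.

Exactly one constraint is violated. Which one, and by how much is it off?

Distance(C, J) = 23.9 — off by 3.80.

T = (0.00, 0.00) ✓; TS at -146.8° ✓; |TS| = 27.40 ✓; ∠TSV = 88.90° ✓; |SV| = 9.600 ✓; ∠(SV, VR) = 90.00° ✓; |VR| = 21.10 ✓; ∠VRC = 91.50° ✓; |RC| = 13.80 ✓; ∠RCJ = 122.7° ✓; |CJ| = 20.10 ✗.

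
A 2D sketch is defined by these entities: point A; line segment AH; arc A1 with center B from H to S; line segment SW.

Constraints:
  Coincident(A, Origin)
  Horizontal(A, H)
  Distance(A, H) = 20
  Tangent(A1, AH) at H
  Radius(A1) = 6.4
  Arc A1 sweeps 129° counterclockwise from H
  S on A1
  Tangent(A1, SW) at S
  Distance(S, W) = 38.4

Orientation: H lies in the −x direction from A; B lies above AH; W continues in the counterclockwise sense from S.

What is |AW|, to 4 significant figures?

56.19

A is at the origin; A and H share the same y with |AH| = 20.0 and H on the −x side, so H = (-20.00, 0.000). Since A1 is tangent to AH there, BH ⟂ AH, so B = H + (0, 6.4) = (-20.00, 6.400). On A1, H sits at bearing -90° from B; a 129° counterclockwise sweep puts S at bearing 39°, so S = B + 6.4·(cos 39°, sin 39°) = (-15.03, 10.43). Tangency of A1 to SW means the radius BS is perpendicular to SW, so SW runs along (−sin 39°, cos 39°); with |SW| = 38.4, W = (-39.19, 40.27). Then |AW| = |W − A| = 56.19.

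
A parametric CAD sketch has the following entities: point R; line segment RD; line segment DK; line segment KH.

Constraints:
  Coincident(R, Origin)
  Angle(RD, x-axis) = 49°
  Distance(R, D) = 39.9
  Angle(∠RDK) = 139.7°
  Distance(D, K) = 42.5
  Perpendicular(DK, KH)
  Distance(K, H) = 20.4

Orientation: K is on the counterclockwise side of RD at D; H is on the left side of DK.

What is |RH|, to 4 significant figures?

73.13

∠RDK = 139.7°, so DK runs at 49.0° + (180° − 139.7°) = 89.30° from the x-axis; with |DK| = 42.5, K = D + 42.5·(cos 89.30°, sin 89.30°) = (26.70, 72.61). DK ⟂ KH; with |KH| = 20.4 on the left of DK, H = K + 20.4·(-0.9999, 0.01222) = (6.298, 72.86). Then |RH| = |H − R| = 73.13.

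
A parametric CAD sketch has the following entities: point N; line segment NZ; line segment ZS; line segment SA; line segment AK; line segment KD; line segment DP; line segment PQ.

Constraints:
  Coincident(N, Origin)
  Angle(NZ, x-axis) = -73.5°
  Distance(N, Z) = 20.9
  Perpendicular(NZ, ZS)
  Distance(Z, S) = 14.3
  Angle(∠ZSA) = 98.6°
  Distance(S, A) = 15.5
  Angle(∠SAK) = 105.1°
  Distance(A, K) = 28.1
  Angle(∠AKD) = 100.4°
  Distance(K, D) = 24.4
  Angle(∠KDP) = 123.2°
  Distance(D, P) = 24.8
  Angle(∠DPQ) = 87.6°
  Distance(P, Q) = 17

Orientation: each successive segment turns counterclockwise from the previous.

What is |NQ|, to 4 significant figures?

30.23

∠KDP = 123.2° gives DP at -50.80° from the x-axis; with |DP| = 24.8, P = (-2.065, -39.58). ∠DPQ = 87.6° gives PQ at 41.60° from the x-axis; with |PQ| = 17.0, Q = (10.65, -28.29). Then |NQ| = |Q − N| = 30.23.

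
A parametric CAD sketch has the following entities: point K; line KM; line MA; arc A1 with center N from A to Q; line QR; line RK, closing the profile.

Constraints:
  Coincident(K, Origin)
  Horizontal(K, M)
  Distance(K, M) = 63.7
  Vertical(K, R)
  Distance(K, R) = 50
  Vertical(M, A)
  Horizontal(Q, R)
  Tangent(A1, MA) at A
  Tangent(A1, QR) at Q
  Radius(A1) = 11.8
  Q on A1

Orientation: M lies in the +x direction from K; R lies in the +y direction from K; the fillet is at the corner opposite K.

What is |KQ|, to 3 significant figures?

72.1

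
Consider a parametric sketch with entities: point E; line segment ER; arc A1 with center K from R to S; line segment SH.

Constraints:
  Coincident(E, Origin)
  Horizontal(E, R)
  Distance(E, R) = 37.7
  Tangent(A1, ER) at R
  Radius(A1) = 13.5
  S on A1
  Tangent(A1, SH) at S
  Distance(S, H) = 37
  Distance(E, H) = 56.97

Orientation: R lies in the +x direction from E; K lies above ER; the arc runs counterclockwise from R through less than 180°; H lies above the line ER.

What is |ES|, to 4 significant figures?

53.03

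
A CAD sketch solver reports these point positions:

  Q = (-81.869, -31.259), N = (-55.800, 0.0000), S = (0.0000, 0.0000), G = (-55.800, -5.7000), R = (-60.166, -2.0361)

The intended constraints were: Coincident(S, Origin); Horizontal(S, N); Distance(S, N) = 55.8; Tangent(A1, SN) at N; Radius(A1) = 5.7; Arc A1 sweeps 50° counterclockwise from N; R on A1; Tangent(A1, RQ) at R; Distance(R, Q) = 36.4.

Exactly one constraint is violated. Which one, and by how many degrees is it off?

Tangent(A1, RQ) at R — off by 3.40°.

S = (0.00, 0.00) ✓; S.y = 0.00, N.y = 0.00 ✓; |SN| = 55.80 ✓; ∠(GN, NS) = 90.00° ✓; |GN| = 5.700 ✓; bearing(G→R) − bearing(G→N) = 50.00° ✓; |GR| = 5.700 ✓; ∠(GR, RQ) = 86.60° ✗; |RQ| = 36.40 ✓.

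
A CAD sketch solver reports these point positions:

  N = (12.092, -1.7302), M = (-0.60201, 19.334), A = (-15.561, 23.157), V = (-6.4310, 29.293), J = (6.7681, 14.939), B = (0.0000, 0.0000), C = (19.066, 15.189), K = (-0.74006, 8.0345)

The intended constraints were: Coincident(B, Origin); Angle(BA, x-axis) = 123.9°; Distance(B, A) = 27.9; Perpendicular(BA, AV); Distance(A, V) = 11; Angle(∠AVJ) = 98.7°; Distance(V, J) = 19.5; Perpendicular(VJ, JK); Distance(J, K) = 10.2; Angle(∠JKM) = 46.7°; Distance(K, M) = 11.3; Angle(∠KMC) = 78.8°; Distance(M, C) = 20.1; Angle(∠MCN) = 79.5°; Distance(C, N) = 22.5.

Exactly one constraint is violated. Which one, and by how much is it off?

Distance(C, N) = 22.5 — off by 4.20.

B = (0.00, 0.00) ✓; BA at 123.9° ✓; |BA| = 27.90 ✓; ∠(BA, AV) = 90.00° ✓; |AV| = 11.00 ✓; ∠AVJ = 98.70° ✓; |VJ| = 19.50 ✓; ∠(VJ, JK) = 90.00° ✓; |JK| = 10.20 ✓; ∠JKM = 46.70° ✓; |KM| = 11.30 ✓; ∠KMC = 78.80° ✓; |MC| = 20.10 ✓; ∠MCN = 79.50° ✓; |CN| = 18.30 ✗.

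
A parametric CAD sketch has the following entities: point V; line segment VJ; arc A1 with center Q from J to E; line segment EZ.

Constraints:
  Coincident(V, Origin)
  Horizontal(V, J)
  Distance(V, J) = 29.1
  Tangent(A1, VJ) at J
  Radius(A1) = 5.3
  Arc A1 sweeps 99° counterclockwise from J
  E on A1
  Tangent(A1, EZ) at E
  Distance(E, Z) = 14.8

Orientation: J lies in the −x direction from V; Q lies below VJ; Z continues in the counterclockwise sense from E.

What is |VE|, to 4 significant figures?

34.88

V is at the origin; VJ is horizontal with |VJ| = 29.1 and J on the −x side, so J = (-29.10, 0.000). The tangent condition forces QJ to be normal to VJ, so Q = J + (0, -5.3) = (-29.10, -5.300). On A1, J sits at bearing 90° from Q; a 99° counterclockwise sweep puts E at bearing 189°, so E = Q + 5.3·(cos 189°, sin 189°) = (-34.33, -6.129). Then |VE| = |E − V| = 34.88.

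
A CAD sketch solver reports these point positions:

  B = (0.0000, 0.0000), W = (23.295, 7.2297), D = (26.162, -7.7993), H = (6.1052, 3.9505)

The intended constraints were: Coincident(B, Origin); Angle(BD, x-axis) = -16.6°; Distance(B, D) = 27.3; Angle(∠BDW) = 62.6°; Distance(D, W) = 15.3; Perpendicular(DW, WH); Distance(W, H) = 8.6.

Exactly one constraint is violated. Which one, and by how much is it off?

Distance(W, H) = 8.6 — off by 8.90.

B = (0.00, 0.00) ✓; BD at -16.60° ✓; |BD| = 27.30 ✓; ∠BDW = 62.60° ✓; |DW| = 15.30 ✓; ∠(DW, WH) = 90.00° ✓; |WH| = 17.50 ✗.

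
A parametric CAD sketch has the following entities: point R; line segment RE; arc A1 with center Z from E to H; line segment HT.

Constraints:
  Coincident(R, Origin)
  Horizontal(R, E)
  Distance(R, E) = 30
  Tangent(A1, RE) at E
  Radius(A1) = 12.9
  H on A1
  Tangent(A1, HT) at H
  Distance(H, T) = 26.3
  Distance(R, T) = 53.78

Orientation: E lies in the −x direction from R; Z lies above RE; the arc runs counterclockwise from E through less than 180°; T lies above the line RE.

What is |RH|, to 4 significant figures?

27.71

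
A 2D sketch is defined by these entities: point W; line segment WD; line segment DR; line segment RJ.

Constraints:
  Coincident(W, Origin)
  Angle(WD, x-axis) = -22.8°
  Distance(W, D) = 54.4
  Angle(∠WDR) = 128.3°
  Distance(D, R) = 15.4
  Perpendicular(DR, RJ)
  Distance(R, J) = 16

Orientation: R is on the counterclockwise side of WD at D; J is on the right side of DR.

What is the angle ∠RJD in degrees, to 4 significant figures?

43.91°

∠WDR = 128.3°, so DR runs at -22.8° + (180° − 128.3°) = 28.90° from the x-axis; with |DR| = 15.4, R = D + 15.4·(cos 28.90°, sin 28.90°) = (63.63, -13.64). DR is perpendicular to RJ; with |RJ| = 16.0 on the right of DR, J = R + 16.0·(0.4833, -0.8755) = (71.36, -27.65). Then cos ∠RJD = JR·JD / (|JR||JD|), giving 43.91°.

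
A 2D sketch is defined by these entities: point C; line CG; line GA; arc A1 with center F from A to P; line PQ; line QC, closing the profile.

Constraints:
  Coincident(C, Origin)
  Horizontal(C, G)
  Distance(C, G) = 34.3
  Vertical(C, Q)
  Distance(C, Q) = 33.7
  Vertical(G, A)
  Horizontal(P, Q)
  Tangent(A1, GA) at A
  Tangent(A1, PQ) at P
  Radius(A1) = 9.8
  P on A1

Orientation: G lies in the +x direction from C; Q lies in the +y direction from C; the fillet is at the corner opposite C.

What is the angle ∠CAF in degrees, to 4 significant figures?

34.87°

C is at the origin; C and G share the same y with |CG| = 34.3 and G on the +x side, so G = (34.30, 0.000). C and Q share the same x with |CQ| = 33.7 and Q on the +y side, so Q = (0.000, 33.70). The virtual corner opposite C is at (34.30, 33.70). Since A1 is tangent to GA there, FA ⟂ GA and tangency of A1 to PQ means the radius FP is perpendicular to PQ, with radius 9.8, so the center F sits 9.8 in from both sides at F = (24.50, 23.90). That places the tangent points at A = (34.30, 23.90) on GA and P = (24.50, 33.70) on PQ. Then cos ∠CAF = AC·AF / (|AC||AF|), giving 34.87°.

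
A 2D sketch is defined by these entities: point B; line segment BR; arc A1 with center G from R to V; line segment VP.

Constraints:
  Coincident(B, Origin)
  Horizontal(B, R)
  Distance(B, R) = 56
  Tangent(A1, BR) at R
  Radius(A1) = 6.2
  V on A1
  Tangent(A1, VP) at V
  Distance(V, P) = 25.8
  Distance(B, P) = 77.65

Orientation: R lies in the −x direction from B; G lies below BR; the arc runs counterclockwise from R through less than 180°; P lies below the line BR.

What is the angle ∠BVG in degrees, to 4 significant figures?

29.40°

Checks: |GV| = 6.200 ✓; ∠(GV, VP) = 90.00° ✓; |VP| = 25.80 ✓; |BP| = 77.65 ✓.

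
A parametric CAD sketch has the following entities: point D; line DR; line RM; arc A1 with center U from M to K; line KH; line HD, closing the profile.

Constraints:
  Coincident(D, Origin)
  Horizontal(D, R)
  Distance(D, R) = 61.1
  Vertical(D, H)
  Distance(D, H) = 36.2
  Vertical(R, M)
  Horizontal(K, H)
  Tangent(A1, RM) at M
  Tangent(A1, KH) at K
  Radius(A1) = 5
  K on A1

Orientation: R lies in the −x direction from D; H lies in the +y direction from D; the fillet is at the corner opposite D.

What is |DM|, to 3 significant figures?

68.6

D is at the origin; D and R share the same y with |DR| = 61.1 and R on the −x side, so R = (-61.1, 0.00). DH is vertical with |DH| = 36.2 and H on the +y side, so H = (0.00, 36.2). The virtual corner opposite D is at (-61.1, 36.2). A1 meets RM tangentially, so UM is at right angles to RM and the tangent condition forces UK to be normal to KH, with radius 5.0, so the center U sits 5.0 in from both sides at U = (-56.1, 31.2). That places the tangent points at M = (-61.1, 31.2) on RM and K = (-56.1, 36.2) on KH. Then |DM| = |M − D| = 68.6.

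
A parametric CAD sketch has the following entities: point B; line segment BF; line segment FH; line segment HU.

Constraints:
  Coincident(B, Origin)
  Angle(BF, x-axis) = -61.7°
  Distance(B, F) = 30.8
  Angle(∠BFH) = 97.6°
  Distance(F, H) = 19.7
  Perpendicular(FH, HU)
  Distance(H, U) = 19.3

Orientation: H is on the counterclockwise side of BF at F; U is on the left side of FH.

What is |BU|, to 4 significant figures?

26.29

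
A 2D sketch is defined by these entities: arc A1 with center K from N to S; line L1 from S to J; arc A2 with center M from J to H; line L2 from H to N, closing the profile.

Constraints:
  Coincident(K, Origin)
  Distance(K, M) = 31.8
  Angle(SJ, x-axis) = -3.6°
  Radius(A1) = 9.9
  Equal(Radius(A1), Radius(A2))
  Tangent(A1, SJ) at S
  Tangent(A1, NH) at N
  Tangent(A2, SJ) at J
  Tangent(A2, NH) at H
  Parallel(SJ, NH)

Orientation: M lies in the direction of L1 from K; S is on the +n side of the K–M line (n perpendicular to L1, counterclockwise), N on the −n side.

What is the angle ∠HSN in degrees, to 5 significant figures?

58.092°

The slot axis is L1's direction at -3.6°, so u = (cos -3.6°, sin -3.6°) = (0.99803, -0.062791) and n = (−sin -3.6°, cos -3.6°) = (0.062791, 0.99803). K is at the origin and M lies 31.8 along u from K, so M = 31.8·u = (31.737, -1.9967). Tangency of A1 to both parallel lines with radius 9.9 puts S and N at K ± 9.9·n: S = (0.62163, 9.8805), N = (-0.62163, -9.8805). Equal radii place J and H the same way about M: J = M + 9.9·n = (32.359, 7.8837), H = M − 9.9·n = (31.116, -11.877). Then cos ∠HSN = SH·SN / (|SH||SN|), giving 58.092°.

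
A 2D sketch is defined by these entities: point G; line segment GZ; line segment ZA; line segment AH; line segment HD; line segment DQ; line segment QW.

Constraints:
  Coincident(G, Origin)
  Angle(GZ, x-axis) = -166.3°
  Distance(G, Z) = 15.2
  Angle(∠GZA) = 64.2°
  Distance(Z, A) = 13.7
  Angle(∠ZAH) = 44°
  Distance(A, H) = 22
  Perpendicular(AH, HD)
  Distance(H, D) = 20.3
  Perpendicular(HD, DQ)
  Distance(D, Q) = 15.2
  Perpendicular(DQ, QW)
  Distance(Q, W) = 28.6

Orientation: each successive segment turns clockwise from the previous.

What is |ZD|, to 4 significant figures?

16.24

G is at the origin; GZ runs at -166.3° with length 15.2, so Z = (-14.77, -3.600). ∠GZA = 64.2° gives ZA at 77.90° from the x-axis; with |ZA| = 13.7, A = (-11.90, 9.796). ∠ZAH = 44.0° gives AH at -58.10° from the x-axis; with |AH| = 22.0, H = (-0.2701, -8.882). AH ⟂ HD, so HD runs at -148.1°; with |HD| = 20.3, D = (-17.50, -19.61). Then |ZD| = |D − Z| = 16.24.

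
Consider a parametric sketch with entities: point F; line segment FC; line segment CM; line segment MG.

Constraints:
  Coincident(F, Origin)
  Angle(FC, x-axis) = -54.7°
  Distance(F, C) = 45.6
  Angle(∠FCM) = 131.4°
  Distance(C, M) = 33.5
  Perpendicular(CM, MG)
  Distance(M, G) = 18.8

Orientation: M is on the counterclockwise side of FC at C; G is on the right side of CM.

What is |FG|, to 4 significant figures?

82.83

F is at the origin; FC runs at -54.7° with length 45.6, so C = 45.6·(cos -54.7°, sin -54.7°) = (26.35, -37.22). ∠FCM = 131.4°, so CM runs at -54.7° + (180° − 131.4°) = -6.100° from the x-axis; with |CM| = 33.5, M = C + 33.5·(cos -6.100°, sin -6.100°) = (59.66, -40.78). CM is perpendicular to MG; with |MG| = 18.8 on the right of CM, G = M + 18.8·(-0.1063, -0.9943) = (57.66, -59.47). Then |FG| = |G − F| = 82.83.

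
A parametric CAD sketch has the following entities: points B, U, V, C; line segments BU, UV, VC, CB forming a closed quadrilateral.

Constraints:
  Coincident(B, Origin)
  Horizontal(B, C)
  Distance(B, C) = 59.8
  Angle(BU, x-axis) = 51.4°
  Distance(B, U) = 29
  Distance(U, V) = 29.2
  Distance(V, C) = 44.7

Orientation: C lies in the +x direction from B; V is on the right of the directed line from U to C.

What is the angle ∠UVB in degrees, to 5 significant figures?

72.532°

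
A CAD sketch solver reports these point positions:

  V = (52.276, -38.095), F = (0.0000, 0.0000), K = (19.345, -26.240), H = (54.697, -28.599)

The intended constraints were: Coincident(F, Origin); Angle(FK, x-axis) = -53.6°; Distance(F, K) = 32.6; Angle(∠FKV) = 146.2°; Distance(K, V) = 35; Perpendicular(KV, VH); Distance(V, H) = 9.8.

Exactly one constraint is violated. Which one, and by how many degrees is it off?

Perpendicular(KV, VH) — off by 5.50°.

F = (0.00, 0.00) ✓; FK at -53.60° ✓; |FK| = 32.60 ✓; ∠FKV = 146.2° ✓; |KV| = 35.00 ✓; ∠(KV, VH) = 95.50° ✗; |VH| = 9.800 ✓.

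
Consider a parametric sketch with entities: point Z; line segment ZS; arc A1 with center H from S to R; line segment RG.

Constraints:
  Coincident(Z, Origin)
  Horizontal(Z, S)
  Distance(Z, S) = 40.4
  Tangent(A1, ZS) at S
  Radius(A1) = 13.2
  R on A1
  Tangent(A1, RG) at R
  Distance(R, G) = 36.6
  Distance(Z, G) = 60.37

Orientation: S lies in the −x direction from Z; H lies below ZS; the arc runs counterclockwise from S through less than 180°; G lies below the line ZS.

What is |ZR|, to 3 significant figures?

55.4

Checks: |HS| = 13.20 ✓; |HR| = 13.20 ✓; ∠(HR, RG) = 90.00° ✓; |RG| = 36.60 ✓; |ZG| = 60.37 ✓.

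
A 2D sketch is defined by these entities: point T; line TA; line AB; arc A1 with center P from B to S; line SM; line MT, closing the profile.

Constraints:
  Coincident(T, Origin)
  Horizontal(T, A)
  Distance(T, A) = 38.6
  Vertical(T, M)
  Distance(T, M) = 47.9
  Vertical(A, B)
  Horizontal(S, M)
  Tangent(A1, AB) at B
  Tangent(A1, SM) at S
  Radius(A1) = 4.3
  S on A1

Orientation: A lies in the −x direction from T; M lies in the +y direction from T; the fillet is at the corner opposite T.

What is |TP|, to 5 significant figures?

55.475

T is at the origin; TA is horizontal with |TA| = 38.6 and A on the −x side, so A = (-38.600, 0.0000). T and M share the same x with |TM| = 47.9 and M on the +y side, so M = (0.0000, 47.900). The virtual corner opposite T is at (-38.600, 47.900). A1 meets AB tangentially, so PB is at right angles to AB and tangency of A1 to SM means the radius PS is perpendicular to SM, with radius 4.3, so the center P sits 4.3 in from both sides at P = (-34.300, 43.600). Then |TP| = |P − T| = 55.475.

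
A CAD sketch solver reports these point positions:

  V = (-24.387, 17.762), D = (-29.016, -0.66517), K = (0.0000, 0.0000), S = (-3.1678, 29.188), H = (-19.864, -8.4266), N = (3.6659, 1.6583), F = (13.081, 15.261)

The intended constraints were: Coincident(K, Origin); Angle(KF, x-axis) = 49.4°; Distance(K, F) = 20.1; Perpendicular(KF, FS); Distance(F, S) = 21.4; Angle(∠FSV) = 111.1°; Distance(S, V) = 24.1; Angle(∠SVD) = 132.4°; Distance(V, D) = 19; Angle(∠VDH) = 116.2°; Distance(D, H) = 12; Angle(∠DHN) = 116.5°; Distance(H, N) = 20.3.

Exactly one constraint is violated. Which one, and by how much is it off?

Distance(H, N) = 20.3 — off by 5.30.

K = (0.00, 0.00) ✓; KF at 49.40° ✓; |KF| = 20.10 ✓; ∠(KF, FS) = 90.00° ✓; |FS| = 21.40 ✓; ∠FSV = 111.1° ✓; |SV| = 24.10 ✓; ∠SVD = 132.4° ✓; |VD| = 19.00 ✓; ∠VDH = 116.2° ✓; |DH| = 12.00 ✓; ∠DHN = 116.5° ✓; |HN| = 25.60 ✗.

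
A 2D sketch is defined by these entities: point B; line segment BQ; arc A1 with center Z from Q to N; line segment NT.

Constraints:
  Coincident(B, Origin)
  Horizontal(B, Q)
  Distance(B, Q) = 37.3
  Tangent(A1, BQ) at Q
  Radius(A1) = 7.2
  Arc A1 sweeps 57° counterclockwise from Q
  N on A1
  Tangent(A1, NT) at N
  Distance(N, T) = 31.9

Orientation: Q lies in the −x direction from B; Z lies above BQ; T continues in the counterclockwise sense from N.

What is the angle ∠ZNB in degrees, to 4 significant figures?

153.0°

B is at the origin; BQ is horizontal with |BQ| = 37.3 and Q on the −x side, so Q = (-37.30, 0.000). A1 meets BQ tangentially, so ZQ is at right angles to BQ, so Z = Q + (0, 7.2) = (-37.30, 7.200). On A1, Q sits at bearing -90° from Z; a 57° counterclockwise sweep puts N at bearing -33°, so N = Z + 7.2·(cos -33°, sin -33°) = (-31.26, 3.279). Then cos ∠ZNB = NZ·NB / (|NZ||NB|), giving 153.0°.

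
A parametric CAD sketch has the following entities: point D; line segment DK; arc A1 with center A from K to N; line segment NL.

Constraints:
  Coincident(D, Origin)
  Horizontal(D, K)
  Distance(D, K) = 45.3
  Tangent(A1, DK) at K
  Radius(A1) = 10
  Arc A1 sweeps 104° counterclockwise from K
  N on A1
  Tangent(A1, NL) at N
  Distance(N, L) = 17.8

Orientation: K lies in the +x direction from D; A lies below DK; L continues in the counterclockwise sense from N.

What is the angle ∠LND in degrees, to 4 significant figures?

123.2°

D is at the origin; D and K share the same y with |DK| = 45.3 and K on the +x side, so K = (45.30, 0.000). A1 meets DK tangentially, so AK is at right angles to DK, so A = K + (0, -10) = (45.30, -10.00). On A1, K sits at bearing 90° from A; a 104° counterclockwise sweep puts N at bearing 194°, so N = A + 10.0·(cos 194°, sin 194°) = (35.60, -12.42). A1 meets NL tangentially, so AN is at right angles to NL, so NL runs along (−sin 194°, cos 194°); with |NL| = 17.8, L = (39.90, -29.69). Then cos ∠LND = NL·ND / (|NL||ND|), giving 123.2°.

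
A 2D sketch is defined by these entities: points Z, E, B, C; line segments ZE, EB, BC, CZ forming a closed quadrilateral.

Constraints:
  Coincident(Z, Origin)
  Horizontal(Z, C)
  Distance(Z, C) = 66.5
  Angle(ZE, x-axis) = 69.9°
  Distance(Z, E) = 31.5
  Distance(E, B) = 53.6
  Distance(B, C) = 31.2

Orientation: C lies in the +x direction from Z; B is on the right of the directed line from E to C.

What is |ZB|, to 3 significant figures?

42.5

Checks: |EB| = 53.60 ✓; |BC| = 31.20 ✓.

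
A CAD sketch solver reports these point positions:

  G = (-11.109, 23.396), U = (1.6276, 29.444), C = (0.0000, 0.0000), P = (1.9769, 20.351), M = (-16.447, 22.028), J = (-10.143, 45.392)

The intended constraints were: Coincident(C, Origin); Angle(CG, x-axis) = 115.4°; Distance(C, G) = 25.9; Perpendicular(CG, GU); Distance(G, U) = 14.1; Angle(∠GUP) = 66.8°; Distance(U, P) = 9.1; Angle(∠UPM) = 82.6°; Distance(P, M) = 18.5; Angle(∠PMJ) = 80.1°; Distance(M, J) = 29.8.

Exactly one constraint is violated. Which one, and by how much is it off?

Distance(M, J) = 29.8 — off by 5.60.

C = (0.00, 0.00) ✓; CG at 115.4° ✓; |CG| = 25.90 ✓; ∠(CG, GU) = 90.00° ✓; |GU| = 14.10 ✓; ∠GUP = 66.80° ✓; |UP| = 9.100 ✓; ∠UPM = 82.60° ✓; |PM| = 18.50 ✓; ∠PMJ = 80.10° ✓; |MJ| = 24.20 ✗.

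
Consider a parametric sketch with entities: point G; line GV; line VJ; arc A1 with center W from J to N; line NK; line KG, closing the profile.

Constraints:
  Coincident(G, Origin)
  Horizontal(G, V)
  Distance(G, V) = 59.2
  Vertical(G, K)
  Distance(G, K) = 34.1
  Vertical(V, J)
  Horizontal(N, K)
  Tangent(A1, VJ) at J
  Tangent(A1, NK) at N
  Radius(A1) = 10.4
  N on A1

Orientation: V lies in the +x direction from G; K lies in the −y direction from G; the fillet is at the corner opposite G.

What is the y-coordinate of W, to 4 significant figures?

-23.70

G is at the origin; GV is horizontal with |GV| = 59.2 and V on the +x side, so V = (59.20, 0.000). G and K share the same x with |GK| = 34.1 and K on the −y side, so K = (0.000, -34.10). The virtual corner opposite G is at (59.20, -34.10). A1 meets VJ tangentially, so WJ is at right angles to VJ and since A1 is tangent to NK there, WN ⟂ NK, with radius 10.4, so the center W sits 10.4 in from both sides at W = (48.80, -23.70). So W.y = -23.70.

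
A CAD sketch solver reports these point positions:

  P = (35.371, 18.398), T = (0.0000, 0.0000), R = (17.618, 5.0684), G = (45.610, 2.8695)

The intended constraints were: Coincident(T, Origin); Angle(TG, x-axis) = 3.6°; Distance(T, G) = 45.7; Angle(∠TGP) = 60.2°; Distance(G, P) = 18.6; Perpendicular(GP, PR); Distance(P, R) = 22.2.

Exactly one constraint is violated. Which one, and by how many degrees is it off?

Perpendicular(GP, PR) — off by 3.50°.

T = (0.00, 0.00) ✓; TG at 3.600° ✓; |TG| = 45.70 ✓; ∠TGP = 60.20° ✓; |GP| = 18.60 ✓; ∠(GP, PR) = 93.50° ✗; |PR| = 22.20 ✓.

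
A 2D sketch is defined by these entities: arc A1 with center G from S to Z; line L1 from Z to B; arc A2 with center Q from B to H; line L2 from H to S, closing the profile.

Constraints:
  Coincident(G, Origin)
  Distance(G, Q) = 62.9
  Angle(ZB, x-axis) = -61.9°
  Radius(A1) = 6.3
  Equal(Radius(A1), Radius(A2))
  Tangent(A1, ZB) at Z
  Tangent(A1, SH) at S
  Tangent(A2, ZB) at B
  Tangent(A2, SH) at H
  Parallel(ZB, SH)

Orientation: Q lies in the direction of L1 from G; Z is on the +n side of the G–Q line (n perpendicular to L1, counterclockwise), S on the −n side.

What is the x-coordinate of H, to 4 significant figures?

24.07

Tangency of A1 to both parallel lines with radius 6.3 puts Z and S at G ± 6.3·n: Z = (5.557, 2.967), S = (-5.557, -2.967). Equal radii place B and H the same way about Q: B = Q + 6.3·n = (35.18, -52.52), H = Q − 6.3·n = (24.07, -58.45). So H.x = 24.07.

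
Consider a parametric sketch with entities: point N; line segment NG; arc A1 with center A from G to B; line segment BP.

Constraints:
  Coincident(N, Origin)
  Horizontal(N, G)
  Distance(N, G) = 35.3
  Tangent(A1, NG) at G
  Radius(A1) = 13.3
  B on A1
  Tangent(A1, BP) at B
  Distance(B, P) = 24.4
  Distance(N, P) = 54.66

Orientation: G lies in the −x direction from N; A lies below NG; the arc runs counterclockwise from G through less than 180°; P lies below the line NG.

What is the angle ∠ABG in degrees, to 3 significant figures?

31.5°

Checks: |AB| = 13.30 ✓; ∠(AB, BP) = 90.00° ✓; |BP| = 24.40 ✓; |NP| = 54.66 ✓.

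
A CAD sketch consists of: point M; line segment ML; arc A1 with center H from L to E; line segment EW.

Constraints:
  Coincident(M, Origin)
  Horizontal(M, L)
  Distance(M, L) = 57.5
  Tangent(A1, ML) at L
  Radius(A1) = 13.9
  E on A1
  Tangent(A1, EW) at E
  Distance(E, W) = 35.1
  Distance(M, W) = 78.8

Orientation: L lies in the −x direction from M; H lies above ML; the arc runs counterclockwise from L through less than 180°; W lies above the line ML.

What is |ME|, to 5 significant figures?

49.015

M is at the origin; M and L share the same y with |ML| = 57.5 and L on the −x side, so L = (-57.500, 0.0000). Tangency of A1 to ML means the radius HL is perpendicular to ML, so H = L + (0, 13.9) = (-57.500, 13.900). Since HE ⟂ EW (tangency), |HW| = √(13.9² + 35.1²) = 37.752 regardless of where E sits on A1. So W lies on both circle(M, 78.8) and circle(H, 37.752); the above-ML intersection is W = (-59.559, 51.596). E is the foot of the tangent from W: E = (-44.875, 19.715).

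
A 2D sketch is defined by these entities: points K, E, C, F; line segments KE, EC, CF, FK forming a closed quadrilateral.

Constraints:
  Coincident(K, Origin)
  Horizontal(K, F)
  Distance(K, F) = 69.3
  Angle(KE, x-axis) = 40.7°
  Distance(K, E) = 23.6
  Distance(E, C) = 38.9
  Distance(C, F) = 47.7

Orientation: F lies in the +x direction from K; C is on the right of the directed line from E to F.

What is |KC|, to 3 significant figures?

35.2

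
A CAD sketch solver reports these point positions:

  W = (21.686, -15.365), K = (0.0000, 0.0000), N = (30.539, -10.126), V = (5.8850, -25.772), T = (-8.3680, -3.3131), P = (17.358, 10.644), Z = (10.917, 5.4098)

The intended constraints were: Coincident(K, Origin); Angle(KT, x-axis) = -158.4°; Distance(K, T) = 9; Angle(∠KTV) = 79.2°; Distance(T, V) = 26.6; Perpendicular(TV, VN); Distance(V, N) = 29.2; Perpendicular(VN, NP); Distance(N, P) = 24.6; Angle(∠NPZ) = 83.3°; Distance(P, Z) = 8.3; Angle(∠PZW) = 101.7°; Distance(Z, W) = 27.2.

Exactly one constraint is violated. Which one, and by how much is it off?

Distance(Z, W) = 27.2 — off by 3.80.

K = (0.00, 0.00) ✓; KT at -158.4° ✓; |KT| = 9.000 ✓; ∠KTV = 79.20° ✓; |TV| = 26.60 ✓; ∠(TV, VN) = 90.00° ✓; |VN| = 29.20 ✓; ∠(VN, NP) = 90.00° ✓; |NP| = 24.60 ✓; ∠NPZ = 83.30° ✓; |PZ| = 8.300 ✓; ∠PZW = 101.7° ✓; |ZW| = 23.40 ✗.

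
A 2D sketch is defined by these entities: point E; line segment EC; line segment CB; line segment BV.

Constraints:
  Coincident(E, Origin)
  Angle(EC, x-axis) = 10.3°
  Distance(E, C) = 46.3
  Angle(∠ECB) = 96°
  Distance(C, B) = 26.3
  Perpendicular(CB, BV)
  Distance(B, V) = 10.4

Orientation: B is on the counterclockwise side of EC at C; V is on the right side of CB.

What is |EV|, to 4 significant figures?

64.47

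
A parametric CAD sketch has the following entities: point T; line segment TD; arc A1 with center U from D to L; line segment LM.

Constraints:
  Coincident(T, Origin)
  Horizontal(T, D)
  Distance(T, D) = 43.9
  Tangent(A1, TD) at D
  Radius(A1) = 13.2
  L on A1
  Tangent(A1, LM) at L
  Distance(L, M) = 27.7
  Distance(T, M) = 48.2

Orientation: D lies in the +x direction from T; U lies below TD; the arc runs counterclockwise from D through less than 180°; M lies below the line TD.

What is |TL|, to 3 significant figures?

33.0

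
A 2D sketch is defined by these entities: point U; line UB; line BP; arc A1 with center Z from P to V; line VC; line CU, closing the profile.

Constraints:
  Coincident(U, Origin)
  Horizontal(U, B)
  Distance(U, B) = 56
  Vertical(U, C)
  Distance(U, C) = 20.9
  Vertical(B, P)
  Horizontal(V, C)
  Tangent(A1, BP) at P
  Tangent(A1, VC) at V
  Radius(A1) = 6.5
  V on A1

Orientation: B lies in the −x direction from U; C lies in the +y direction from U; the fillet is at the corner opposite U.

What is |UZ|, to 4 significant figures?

51.55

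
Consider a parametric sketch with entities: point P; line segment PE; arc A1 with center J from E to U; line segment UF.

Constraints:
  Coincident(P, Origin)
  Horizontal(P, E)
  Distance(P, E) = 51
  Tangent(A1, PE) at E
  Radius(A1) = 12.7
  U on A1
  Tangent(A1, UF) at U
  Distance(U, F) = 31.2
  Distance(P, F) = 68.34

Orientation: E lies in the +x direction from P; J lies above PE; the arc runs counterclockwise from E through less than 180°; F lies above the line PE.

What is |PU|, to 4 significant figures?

65.12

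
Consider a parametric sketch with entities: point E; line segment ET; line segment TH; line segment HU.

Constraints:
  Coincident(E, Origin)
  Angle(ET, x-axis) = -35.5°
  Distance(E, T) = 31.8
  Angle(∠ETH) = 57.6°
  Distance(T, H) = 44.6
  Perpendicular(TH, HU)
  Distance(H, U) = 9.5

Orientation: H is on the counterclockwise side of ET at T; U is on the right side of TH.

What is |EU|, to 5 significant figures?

45.617

E is at the origin; ET runs at -35.5° with length 31.8, so T = 31.8·(cos -35.5°, sin -35.5°) = (25.889, -18.466). ∠ETH = 57.6°, so TH runs at -35.5° + (180° − 57.6°) = 86.900° from the x-axis; with |TH| = 44.6, H = T + 44.6·(cos 86.900°, sin 86.900°) = (28.301, 26.068). The perpendicularity gives HU at right angles to TH; with |HU| = 9.5 on the right of TH, U = H + 9.5·(0.99854, -0.054079) = (37.787, 25.555). Then |EU| = |U − E| = 45.617.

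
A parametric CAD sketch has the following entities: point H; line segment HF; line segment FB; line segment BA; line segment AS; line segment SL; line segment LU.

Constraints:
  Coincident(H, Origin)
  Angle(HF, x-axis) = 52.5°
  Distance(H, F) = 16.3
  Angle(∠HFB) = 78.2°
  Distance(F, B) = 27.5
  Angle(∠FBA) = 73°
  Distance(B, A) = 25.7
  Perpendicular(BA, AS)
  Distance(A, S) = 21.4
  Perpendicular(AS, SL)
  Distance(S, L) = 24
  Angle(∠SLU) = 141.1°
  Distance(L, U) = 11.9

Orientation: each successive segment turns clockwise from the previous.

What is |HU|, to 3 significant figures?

30.2

AS is perpendicular to SL, so SL runs at 23.7°; with |SL| = 24.0, L = (17.7, 11.0). ∠SLU = 141.1° gives LU at -15.2° from the x-axis; with |LU| = 11.9, U = (29.2, 7.87). Then |HU| = |U − H| = 30.2.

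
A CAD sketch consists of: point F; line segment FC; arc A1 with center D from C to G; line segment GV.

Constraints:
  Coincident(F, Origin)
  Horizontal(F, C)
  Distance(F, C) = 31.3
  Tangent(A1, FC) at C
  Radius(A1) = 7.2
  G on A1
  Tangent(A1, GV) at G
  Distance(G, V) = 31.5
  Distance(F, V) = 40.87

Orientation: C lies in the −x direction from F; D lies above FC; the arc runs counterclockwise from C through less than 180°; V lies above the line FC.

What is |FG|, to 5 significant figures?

24.921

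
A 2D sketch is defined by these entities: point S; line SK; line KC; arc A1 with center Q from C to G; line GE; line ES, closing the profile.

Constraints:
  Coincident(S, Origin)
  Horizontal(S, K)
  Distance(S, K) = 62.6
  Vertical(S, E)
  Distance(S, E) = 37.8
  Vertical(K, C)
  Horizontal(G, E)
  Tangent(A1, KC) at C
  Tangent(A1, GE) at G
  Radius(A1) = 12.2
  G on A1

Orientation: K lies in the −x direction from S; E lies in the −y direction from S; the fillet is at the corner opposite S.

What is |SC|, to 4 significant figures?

67.63

S is at the origin; S and K share the same y with |SK| = 62.6 and K on the −x side, so K = (-62.60, 0.000). SE is vertical with |SE| = 37.8 and E on the −y side, so E = (0.000, -37.80). The virtual corner opposite S is at (-62.60, -37.80). The tangent condition forces QC to be normal to KC and since A1 is tangent to GE there, QG ⟂ GE, with radius 12.2, so the center Q sits 12.2 in from both sides at Q = (-50.40, -25.60). That places the tangent points at C = (-62.60, -25.60) on KC and G = (-50.40, -37.80) on GE. Then |SC| = |C − S| = 67.63.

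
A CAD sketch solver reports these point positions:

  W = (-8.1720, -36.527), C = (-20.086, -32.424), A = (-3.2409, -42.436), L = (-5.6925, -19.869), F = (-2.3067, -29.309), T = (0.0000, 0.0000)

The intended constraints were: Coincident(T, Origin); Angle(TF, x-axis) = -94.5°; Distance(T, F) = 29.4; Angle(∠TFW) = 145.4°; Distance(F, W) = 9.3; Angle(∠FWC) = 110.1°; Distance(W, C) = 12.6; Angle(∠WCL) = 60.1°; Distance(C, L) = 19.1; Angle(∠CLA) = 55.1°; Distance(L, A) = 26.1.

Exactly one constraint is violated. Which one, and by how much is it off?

Distance(L, A) = 26.1 — off by 3.40.

T = (0.00, 0.00) ✓; TF at -94.50° ✓; |TF| = 29.40 ✓; ∠TFW = 145.4° ✓; |FW| = 9.301 ✓; ∠FWC = 110.1° ✓; |WC| = 12.60 ✓; ∠WCL = 60.10° ✓; |CL| = 19.10 ✓; ∠CLA = 55.10° ✓; |LA| = 22.70 ✗.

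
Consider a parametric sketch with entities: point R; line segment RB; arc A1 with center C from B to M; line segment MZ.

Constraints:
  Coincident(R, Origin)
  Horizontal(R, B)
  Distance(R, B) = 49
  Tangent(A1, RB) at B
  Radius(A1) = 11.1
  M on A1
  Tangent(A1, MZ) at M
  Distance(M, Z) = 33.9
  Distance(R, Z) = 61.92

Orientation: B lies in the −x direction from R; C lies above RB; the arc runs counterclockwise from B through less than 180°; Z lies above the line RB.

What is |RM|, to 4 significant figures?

39.89

R is at the origin; RB is horizontal with |RB| = 49.0 and B on the −x side, so B = (-49.00, 0.000). Since A1 is tangent to RB there, CB ⟂ RB, so C = B + (0, 11.1) = (-49.00, 11.10). Since CM ⟂ MZ (tangency), |CZ| = √(11.1² + 33.9²) = 35.67 regardless of where M sits on A1. So Z lies on both circle(R, 61.92) and circle(C, 35.67); the above-RB intersection is Z = (-41.48, 45.97). M is the foot of the tangent from Z: M = (-37.96, 12.25).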